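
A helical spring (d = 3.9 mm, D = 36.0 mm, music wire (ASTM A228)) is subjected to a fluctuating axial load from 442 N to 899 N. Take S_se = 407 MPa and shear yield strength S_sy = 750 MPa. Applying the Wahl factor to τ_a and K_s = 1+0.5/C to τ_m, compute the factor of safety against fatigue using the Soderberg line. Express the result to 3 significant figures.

C = D/d = 36.0/3.9 = 9.2308; K_W = (4C−1)/(4C−4)+0.615/C = 1.1577; K_s = 1+0.5/C = 1.0542
F_a = (F_max−F_min)/2 = 228.5 N; F_m = (F_max+F_min)/2 = 670.5 N
τ_a = K_W·8F_aD/(πd³) = 1.1577 × 353.13 = 408.84 MPa
τ_m = K_s·8F_mD/(πd³) = 1.0542 × 1036.2 = 1092.3 MPa
Soderberg: 1/n_f = τ_a/S_se + τ_m/S_sy = 408.84/407 + 1092.3/750 = 1.00451 + 1.45645 = 2.461
n_f = 1/2.461 = 0.4063

0.406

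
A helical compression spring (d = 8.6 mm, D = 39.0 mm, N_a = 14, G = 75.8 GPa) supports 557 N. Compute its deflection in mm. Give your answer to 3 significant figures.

k = Gd⁴/(8D³N_a) = (75.8×10³)(8.6⁴)/(8·39.0³·14) = 62.41 N/mm
δ = F/k = 557 / 62.41 = 8.9249 mm

8.92 mm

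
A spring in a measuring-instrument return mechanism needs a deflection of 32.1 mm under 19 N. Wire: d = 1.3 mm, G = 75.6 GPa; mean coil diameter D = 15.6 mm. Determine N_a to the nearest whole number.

Required rate k = F/δ = 19/32.1 = 0.5919 N/mm
N_a = Gd⁴/(8D³k) = (75.6×10³ × 1.3⁴)/(8 × 15.6³ × 0.5919)
    = 215921 / 17976.8 = 12.01 → 12 coils

12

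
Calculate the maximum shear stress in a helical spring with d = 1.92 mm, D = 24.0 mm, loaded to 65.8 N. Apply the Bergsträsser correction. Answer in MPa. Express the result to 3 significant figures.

629 MPa

Spring index C = D/d = 24.0/1.92 = 12.5000
K_B = (4C+2)/(4C−3) = 52.000/47.000 = 1.1064
τ₀ = 8FD/(πd³) = 8·65.8·24.0/(π·1.92³) = 12633.6/22.236 = 568.16 MPa
τ_max = K·τ₀ = 1.1064 × 568.16 = 628.61 MPa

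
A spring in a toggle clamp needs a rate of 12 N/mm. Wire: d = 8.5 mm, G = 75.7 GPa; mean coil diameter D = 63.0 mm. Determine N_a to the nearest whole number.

N_a = Gd⁴/(8D³k) = (75.7×10³ × 8.5⁴)/(8 × 63.0³ × 12)
    = 3.95159e+08 / 2.40045e+07 = 16.46 → 16 coils

16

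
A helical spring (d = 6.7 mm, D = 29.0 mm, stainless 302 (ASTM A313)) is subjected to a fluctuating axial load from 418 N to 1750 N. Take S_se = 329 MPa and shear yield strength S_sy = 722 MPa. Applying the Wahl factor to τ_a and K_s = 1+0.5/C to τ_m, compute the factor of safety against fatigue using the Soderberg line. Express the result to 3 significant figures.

C = D/d = 29.0/6.7 = 4.3284; K_W = (4C−1)/(4C−4)+0.615/C = 1.3674; K_s = 1+0.5/C = 1.1155
F_a = (F_max−F_min)/2 = 666 N; F_m = (F_max+F_min)/2 = 1084 N
τ_a = K_W·8F_aD/(πd³) = 1.3674 × 163.53 = 223.61 MPa
τ_m = K_s·8F_mD/(πd³) = 1.1155 × 266.16 = 296.91 MPa
Soderberg: 1/n_f = τ_a/S_se + τ_m/S_sy = 223.61/329 + 296.91/722 = 0.67966 + 0.41123 = 1.0909
n_f = 1/1.0909 = 0.9167

0.917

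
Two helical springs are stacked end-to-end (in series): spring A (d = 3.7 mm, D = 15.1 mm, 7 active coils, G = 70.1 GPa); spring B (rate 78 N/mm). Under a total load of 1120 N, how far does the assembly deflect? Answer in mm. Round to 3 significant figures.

k_A = Gd⁴/(8D³N_a) = (70.1×10³)(3.7⁴)/(8·15.1³·7) = 68.141 N/mm
Series: 1/k_eq = 1/68.141 + 1/78 = 0.027496; k_eq = 36.369 N/mm
δ = F/k_eq = 1120/36.369 = 30.796 mm

30.8 mm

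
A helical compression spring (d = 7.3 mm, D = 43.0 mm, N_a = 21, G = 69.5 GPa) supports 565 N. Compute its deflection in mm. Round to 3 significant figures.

38.2 mm

k = Gd⁴/(8D³N_a) = (69.5×10³)(7.3⁴)/(8·43.0³·21) = 14.776 N/mm
δ = F/k = 565 / 14.776 = 38.237 mm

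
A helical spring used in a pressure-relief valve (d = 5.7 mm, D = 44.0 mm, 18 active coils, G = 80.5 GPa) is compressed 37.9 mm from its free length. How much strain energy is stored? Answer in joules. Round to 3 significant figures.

k = Gd⁴/(8D³N_a) = (80.5×10³)(5.7⁴)/(8·44.0³·18) = 6.9275 N/mm
U = ½kδ² = 0.5 × 6.9275 × 37.9² = 4975.3 N·mm = 4.9753 J

4.98 J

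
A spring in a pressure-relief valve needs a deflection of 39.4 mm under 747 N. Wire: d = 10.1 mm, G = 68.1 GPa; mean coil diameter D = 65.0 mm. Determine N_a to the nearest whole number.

Required rate k = F/δ = 747/39.4 = 18.959 N/mm
N_a = Gd⁴/(8D³k) = (68.1×10³ × 10.1⁴)/(8 × 65.0³ × 18.959)
    = 7.08651e+08 / 4.16538e+07 = 17.01 → 17 coils

17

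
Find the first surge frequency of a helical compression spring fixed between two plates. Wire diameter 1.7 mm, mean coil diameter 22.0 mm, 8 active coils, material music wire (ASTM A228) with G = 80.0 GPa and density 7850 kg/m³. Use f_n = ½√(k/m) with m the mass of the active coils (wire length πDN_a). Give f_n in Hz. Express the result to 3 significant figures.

158 Hz

k = Gd⁴/(8D³N_a) = (80.0×10³)(1.7⁴)/(8·22.0³·8) = 0.98048 N/mm = 980.48 N/m
Wire length L = πDN_a = π·22.0·8 = 552.92 mm
m = ρ·(πd²/4)·L = 7850 × 2.2698×10⁻⁶ m² × 0.55292 m = 0.0098519 kg
f_n = ½√(k/m) = 0.5·√(980.48/0.0098519) = 0.5·√(99522) = 157.74 Hz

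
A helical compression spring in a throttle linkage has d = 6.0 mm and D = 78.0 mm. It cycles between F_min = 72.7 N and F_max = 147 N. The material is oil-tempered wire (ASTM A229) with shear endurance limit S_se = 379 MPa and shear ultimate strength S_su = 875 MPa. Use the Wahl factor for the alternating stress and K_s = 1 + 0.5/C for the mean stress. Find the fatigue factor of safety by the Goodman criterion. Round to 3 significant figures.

C = D/d = 78.0/6.0 = 13.0000; K_W = (4C−1)/(4C−4)+0.615/C = 1.1098; K_s = 1+0.5/C = 1.0385
F_a = (F_max−F_min)/2 = 37.15 N; F_m = (F_max+F_min)/2 = 109.85 N
τ_a = K_W·8F_aD/(πd³) = 1.1098 × 34.162 = 37.913 MPa
τ_m = K_s·8F_mD/(πd³) = 1.0385 × 101.01 = 104.9 MPa
Goodman: 1/n_f = τ_a/S_se + τ_m/S_su = 37.913/379 + 104.9/875 = 0.10003 + 0.11988 = 0.21992
n_f = 1/0.21992 = 4.547

4.55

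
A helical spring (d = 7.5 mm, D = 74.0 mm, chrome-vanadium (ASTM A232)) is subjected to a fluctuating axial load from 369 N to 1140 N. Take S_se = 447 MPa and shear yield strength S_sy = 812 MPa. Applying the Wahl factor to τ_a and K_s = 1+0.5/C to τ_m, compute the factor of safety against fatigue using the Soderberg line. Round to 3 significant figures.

1.14

C = D/d = 74.0/7.5 = 9.8667; K_W = (4C−1)/(4C−4)+0.615/C = 1.1469; K_s = 1+0.5/C = 1.0507
F_a = (F_max−F_min)/2 = 385.5 N; F_m = (F_max+F_min)/2 = 754.5 N
τ_a = K_W·8F_aD/(πd³) = 1.1469 × 172.19 = 197.49 MPa
τ_m = K_s·8F_mD/(πd³) = 1.0507 × 337.01 = 354.09 MPa
Soderberg: 1/n_f = τ_a/S_se + τ_m/S_sy = 197.49/447 + 354.09/812 = 0.44181 + 0.43607 = 0.87789
n_f = 1/0.87789 = 1.139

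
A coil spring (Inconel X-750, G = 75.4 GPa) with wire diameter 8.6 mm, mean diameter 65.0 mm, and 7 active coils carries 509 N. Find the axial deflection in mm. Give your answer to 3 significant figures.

k = Gd⁴/(8D³N_a) = (75.4×10³)(8.6⁴)/(8·65.0³·7) = 26.819 N/mm
δ = F/k = 509 / 26.819 = 18.979 mm

19.0 mm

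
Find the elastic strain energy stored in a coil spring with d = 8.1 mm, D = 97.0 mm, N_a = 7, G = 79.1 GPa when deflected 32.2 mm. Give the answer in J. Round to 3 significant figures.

k = Gd⁴/(8D³N_a) = (79.1×10³)(8.1⁴)/(8·97.0³·7) = 6.6621 N/mm
U = ½kδ² = 0.5 × 6.6621 × 32.2² = 3453.8 N·mm = 3.4538 J

3.45 J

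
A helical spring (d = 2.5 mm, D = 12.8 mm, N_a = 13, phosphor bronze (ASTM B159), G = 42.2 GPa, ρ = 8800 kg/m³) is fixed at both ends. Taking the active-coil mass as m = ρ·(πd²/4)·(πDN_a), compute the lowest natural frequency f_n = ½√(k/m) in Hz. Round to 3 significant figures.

289 Hz

k = Gd⁴/(8D³N_a) = (42.2×10³)(2.5⁴)/(8·12.8³·13) = 7.558 N/mm = 7558 N/m
Wire length L = πDN_a = π·12.8·13 = 522.76 mm
m = ρ·(πd²/4)·L = 8800 × 4.9087×10⁻⁶ m² × 0.52276 m = 0.022582 kg
f_n = ½√(k/m) = 0.5·√(7558/0.022582) = 0.5·√(3.347e+05) = 289.27 Hz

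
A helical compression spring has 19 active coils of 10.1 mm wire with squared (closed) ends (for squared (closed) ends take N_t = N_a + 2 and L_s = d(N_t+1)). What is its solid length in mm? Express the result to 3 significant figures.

222 mm

squared (closed) ends: N_t = N_a + 2 = 19 + 2 = 21
L_s = d·(N_t+1) = 10.1 × 22 = 222.2 mm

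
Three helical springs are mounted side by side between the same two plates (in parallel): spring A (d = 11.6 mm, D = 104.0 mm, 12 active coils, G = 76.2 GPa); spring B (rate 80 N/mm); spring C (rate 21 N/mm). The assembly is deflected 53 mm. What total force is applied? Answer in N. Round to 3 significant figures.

k_A = Gd⁴/(8D³N_a) = (76.2×10³)(11.6⁴)/(8·104.0³·12) = 12.777 N/mm
Parallel: k_eq = 12.777 + 80 + 21 = 113.78 N/mm
F = k_eq·δ = 113.78·53 = 6030.2 N

6030 N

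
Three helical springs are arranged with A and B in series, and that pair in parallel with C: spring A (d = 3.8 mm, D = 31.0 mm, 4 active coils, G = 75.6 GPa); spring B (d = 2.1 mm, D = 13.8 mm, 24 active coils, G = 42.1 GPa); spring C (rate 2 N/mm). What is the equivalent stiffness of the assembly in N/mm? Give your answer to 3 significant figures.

k_A = Gd⁴/(8D³N_a) = (75.6×10³)(3.8⁴)/(8·31.0³·4) = 16.536 N/mm
k_B = Gd⁴/(8D³N_a) = (42.1×10³)(2.1⁴)/(8·13.8³·24) = 1.6226 N/mm
Springs A,B series: k_AB = 1/(1/16.536+1/1.6226) = 1.4776 N/mm; parallel with C: k_eq = 1.4776+2 = 3.4776 N/mm

3.48 N/mm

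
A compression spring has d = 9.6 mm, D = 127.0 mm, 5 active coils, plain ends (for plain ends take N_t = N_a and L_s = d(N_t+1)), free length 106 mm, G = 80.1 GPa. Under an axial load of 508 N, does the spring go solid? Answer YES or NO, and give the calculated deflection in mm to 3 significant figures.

k = Gd⁴/(8D³N_a) = (80.1×10³)(9.6⁴)/(8·127.0³·5) = 8.3032 N/mm
N_t = 5; L_s = 9.6·6 = 57.6 mm; δ_solid = L₀ − L_s = 106 − 57.6 = 48.4 mm
δ = F/k = 508/8.3032 = 61.181 mm
δ ≥ δ_solid → spring goes solid

YES, δ = 61.2 mm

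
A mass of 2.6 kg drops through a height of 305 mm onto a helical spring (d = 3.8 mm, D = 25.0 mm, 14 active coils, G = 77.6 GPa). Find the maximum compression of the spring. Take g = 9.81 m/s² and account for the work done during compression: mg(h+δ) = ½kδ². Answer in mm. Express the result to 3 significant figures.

43.9 mm

k = Gd⁴/(8D³N_a) = (77.6×10³)(3.8⁴)/(8·25.0³·14) = 9.2461 N/mm
W = mg = 2.6 × 9.81 = 25.506 N
½kδ² − Wδ − Wh = 0 → δ = (W + √(W² + 2kWh))/k
δ = (25.506 + √(650.56 + 143857))/9.2461 = (25.506 + 380.14)/9.2461 = 43.872 mm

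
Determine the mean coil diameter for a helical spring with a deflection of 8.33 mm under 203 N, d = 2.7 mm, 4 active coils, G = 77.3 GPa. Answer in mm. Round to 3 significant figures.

Required rate k = F/δ = 203/8.33 = 24.37 N/mm
D = (Gd⁴/(8N_a·k))^(1/3) = (77.3×10³·2.7⁴/(8·4·24.37))^(1/3)
  = (5267.85)^(1/3) = 17.3998 mm

17.4 mm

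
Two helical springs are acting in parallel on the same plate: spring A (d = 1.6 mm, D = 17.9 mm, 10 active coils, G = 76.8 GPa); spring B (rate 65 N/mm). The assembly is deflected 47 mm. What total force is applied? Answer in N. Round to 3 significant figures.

k_A = Gd⁴/(8D³N_a) = (76.8×10³)(1.6⁴)/(8·17.9³·10) = 1.097 N/mm
Parallel: k_eq = 1.097 + 65 = 66.097 N/mm
F = k_eq·δ = 66.097·47 = 3106.6 N

3110 N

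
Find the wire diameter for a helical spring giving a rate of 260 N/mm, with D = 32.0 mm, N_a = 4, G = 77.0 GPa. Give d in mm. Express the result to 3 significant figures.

7.71 mm

d = (8D³N_a·k / G)^(1/4) = (8·32.0³·4·260 / (77.0×10³))^0.25
  = (3540.6)^0.25 = 7.7138 mm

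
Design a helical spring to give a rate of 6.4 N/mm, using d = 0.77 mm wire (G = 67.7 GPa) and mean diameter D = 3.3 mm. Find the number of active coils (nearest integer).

N_a = Gd⁴/(8D³k) = (67.7×10³ × 0.77⁴)/(8 × 3.3³ × 6.4)
    = 23798.6 / 1839.97 = 12.93 → 13 coils

13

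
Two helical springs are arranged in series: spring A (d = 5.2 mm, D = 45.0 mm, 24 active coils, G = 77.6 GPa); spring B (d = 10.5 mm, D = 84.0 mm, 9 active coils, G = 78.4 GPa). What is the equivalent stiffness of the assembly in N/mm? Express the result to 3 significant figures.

2.83 N/mm

k_A = Gd⁴/(8D³N_a) = (77.6×10³)(5.2⁴)/(8·45.0³·24) = 3.2429 N/mm
k_B = Gd⁴/(8D³N_a) = (78.4×10³)(10.5⁴)/(8·84.0³·9) = 22.331 N/mm
Series: 1/k_eq = 1/3.2429 + 1/22.331 = 0.35315; k_eq = 2.8317 N/mm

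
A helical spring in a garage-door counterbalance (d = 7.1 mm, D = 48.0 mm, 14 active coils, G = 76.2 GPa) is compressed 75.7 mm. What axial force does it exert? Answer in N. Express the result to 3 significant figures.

k = Gd⁴/(8D³N_a) = (76.2×10³)(7.1⁴)/(8·48.0³·14) = 15.633 N/mm
F = k·δ = 15.633 × 75.7 = 1183.4 N

1180 N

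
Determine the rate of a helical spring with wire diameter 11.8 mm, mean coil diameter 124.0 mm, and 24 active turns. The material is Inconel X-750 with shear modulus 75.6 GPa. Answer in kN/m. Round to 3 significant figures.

k = Gd⁴/(8D³N_a) = (75.6×10³ × 11.8⁴) / (8 × 124.0³ × 24)
  = 1.46572e+09 / 3.66072e+08 = 4.0039 N/mm

4.00 kN/m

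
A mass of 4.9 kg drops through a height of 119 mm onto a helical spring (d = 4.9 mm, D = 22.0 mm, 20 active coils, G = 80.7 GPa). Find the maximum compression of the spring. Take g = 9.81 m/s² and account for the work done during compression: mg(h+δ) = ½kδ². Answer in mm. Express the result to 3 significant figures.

22.3 mm

k = Gd⁴/(8D³N_a) = (80.7×10³)(4.9⁴)/(8·22.0³·20) = 27.307 N/mm
W = mg = 4.9 × 9.81 = 48.069 N
½kδ² − Wδ − Wh = 0 → δ = (W + √(W² + 2kWh))/k
δ = (48.069 + √(2310.6 + 312401))/27.307 = (48.069 + 560.99)/27.307 = 22.304 mm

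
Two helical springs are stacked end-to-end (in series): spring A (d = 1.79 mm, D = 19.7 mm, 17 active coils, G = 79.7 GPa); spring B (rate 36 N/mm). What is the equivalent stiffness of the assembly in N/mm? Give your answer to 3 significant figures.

0.770 N/mm

k_A = Gd⁴/(8D³N_a) = (79.7×10³)(1.79⁴)/(8·19.7³·17) = 0.78692 N/mm
Series: 1/k_eq = 1/0.78692 + 1/36 = 1.2985; k_eq = 0.77009 N/mm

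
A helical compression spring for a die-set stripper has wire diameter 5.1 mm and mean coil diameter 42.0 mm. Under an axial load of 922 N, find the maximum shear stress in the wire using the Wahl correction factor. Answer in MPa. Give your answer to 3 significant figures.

Spring index C = D/d = 42.0/5.1 = 8.2353
K_W = (4C−1)/(4C−4) + 0.615/C = 31.941/28.941 + 0.0747 = 1.1783
τ₀ = 8FD/(πd³) = 8·922·42.0/(π·5.1³) = 309792/416.74 = 743.38 MPa
τ_max = K·τ₀ = 1.1783 × 743.38 = 875.95 MPa

876 MPa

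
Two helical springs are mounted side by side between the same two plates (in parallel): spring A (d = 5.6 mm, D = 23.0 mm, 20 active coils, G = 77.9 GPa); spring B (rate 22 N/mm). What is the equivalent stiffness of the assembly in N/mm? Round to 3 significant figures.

k_A = Gd⁴/(8D³N_a) = (77.9×10³)(5.6⁴)/(8·23.0³·20) = 39.354 N/mm
Parallel: k_eq = 39.354 + 22 = 61.354 N/mm

61.4 N/mm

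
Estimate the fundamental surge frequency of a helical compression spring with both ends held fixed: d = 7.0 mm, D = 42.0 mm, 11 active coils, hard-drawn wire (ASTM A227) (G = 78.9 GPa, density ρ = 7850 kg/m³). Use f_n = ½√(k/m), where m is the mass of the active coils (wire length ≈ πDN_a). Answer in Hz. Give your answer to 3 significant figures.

k = Gd⁴/(8D³N_a) = (78.9×10³)(7.0⁴)/(8·42.0³·11) = 29.056 N/mm = 29056 N/m
Wire length L = πDN_a = π·42.0·11 = 1451.4 mm
m = ρ·(πd²/4)·L = 7850 × 38.485×10⁻⁶ m² × 1.4514 m = 0.43848 kg
f_n = ½√(k/m) = 0.5·√(29056/0.43848) = 0.5·√(66266) = 128.71 Hz

129 Hz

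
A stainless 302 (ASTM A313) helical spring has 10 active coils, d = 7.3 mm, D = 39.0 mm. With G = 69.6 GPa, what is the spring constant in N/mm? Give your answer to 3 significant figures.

k = Gd⁴/(8D³N_a) = (69.6×10³ × 7.3⁴) / (8 × 39.0³ × 10)
  = 1.97652e+08 / 4.74552e+06 = 41.65 N/mm

41.7 N/mm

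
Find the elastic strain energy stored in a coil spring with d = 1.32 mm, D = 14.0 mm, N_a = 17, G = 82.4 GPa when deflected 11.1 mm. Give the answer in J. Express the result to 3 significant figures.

k = Gd⁴/(8D³N_a) = (82.4×10³)(1.32⁴)/(8·14.0³·17) = 0.67035 N/mm
U = ½kδ² = 0.5 × 0.67035 × 11.1² = 41.297 N·mm = 0.041297 J

0.0413 J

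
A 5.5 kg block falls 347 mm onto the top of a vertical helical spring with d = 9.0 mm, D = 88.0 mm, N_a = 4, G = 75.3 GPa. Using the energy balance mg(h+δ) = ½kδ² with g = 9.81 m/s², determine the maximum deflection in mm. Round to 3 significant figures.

k = Gd⁴/(8D³N_a) = (75.3×10³)(9.0⁴)/(8·88.0³·4) = 22.655 N/mm
W = mg = 5.5 × 9.81 = 53.955 N
½kδ² − Wδ − Wh = 0 → δ = (W + √(W² + 2kWh))/k
δ = (53.955 + √(2911.1 + 848317))/22.655 = (53.955 + 922.62)/22.655 = 43.106 mm

43.1 mm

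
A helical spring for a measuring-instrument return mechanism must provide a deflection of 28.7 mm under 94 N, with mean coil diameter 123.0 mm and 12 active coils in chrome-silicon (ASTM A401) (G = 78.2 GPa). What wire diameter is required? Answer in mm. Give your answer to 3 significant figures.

Required rate k = F/δ = 94/28.7 = 3.2753 N/mm
d = (8D³N_a·k / G)^(1/4) = (8·123.0³·12·3.2753 / (78.2×10³))^0.25
  = (7482.1)^0.25 = 9.3005 mm

9.30 mm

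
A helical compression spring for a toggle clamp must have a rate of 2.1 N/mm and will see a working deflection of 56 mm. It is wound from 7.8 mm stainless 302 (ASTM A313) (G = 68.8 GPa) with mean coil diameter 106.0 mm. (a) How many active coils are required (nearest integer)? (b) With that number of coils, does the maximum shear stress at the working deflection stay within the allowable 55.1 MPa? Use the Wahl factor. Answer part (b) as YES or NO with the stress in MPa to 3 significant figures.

(a) 13 coils; (b) NO, τ_max = 72.4 MPa

N_a = Gd⁴/(8D³k) = (68.8×10³)(7.8⁴)/(8·106.0³·2.1) = 12.73 → N_a = 13
Actual rate k = Gd⁴/(8D³·13) = 2.056 N/mm
Working load F = kδ = 2.056·56 = 115.13 N
C = 106.0/7.8 = 13.5897; K_W = (4C−1)/(4C−4)+0.615/C = 1.1048
τ_max = K_W·8FD/(πd³) = 1.1048·65.489 = 72.354 MPa
τ_max > 55.1 MPa → exceeds allowable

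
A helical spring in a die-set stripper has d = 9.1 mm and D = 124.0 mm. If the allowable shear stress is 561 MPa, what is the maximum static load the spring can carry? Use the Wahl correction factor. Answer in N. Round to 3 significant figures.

1210 N

C = D/d = 124.0/9.1 = 13.6264
K_W = (4C−1)/(4C−4) + 0.615/C = 53.505/50.505 + 0.0451 = 1.1045
τ_max = K·8FD/(πd³) → F_max = τ_allow·πd³/(8DK)
F_max = 561·π·9.1³/(8·124.0·1.1045) = 1.3281e+06/1095.7 = 1212.1 N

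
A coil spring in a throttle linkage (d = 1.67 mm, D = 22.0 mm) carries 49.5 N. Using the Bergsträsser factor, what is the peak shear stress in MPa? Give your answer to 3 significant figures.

Spring index C = D/d = 22.0/1.67 = 13.1737
K_B = (4C+2)/(4C−3) = 54.695/49.695 = 1.1006
τ₀ = 8FD/(πd³) = 8·49.5·22.0/(π·1.67³) = 8712/14.632 = 595.41 MPa
τ_max = K·τ₀ = 1.1006 × 595.41 = 655.32 MPa

655 MPa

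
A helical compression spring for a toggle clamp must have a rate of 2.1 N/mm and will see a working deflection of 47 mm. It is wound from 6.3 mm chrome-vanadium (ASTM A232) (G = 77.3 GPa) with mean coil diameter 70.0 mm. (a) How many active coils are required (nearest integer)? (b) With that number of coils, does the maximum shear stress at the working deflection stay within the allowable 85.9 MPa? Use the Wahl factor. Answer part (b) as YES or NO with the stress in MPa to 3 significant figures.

N_a = Gd⁴/(8D³k) = (77.3×10³)(6.3⁴)/(8·70.0³·2.1) = 21.13 → N_a = 21
Actual rate k = Gd⁴/(8D³·21) = 2.1132 N/mm
Working load F = kδ = 2.1132·47 = 99.32 N
C = 70.0/6.3 = 11.1111; K_W = (4C−1)/(4C−4)+0.615/C = 1.1295
τ_max = K_W·8FD/(πd³) = 1.1295·70.803 = 79.974 MPa
τ_max ≤ 85.9 MPa → acceptable

(a) 21 coils; (b) YES, τ_max = 80.0 MPa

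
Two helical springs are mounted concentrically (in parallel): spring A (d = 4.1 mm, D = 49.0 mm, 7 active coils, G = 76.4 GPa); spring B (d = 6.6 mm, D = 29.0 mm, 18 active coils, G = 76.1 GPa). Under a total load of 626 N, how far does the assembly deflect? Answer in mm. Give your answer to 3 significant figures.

k_A = Gd⁴/(8D³N_a) = (76.4×10³)(4.1⁴)/(8·49.0³·7) = 3.2768 N/mm
k_B = Gd⁴/(8D³N_a) = (76.1×10³)(6.6⁴)/(8·29.0³·18) = 41.115 N/mm
Parallel: k_eq = 3.2768 + 41.115 = 44.392 N/mm
δ = F/k_eq = 626/44.392 = 14.102 mm

14.1 mm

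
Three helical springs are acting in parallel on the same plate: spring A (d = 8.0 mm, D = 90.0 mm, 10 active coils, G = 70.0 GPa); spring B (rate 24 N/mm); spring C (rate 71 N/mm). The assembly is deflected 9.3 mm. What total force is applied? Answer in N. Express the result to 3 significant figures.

k_A = Gd⁴/(8D³N_a) = (70.0×10³)(8.0⁴)/(8·90.0³·10) = 4.9163 N/mm
Parallel: k_eq = 4.9163 + 24 + 71 = 99.916 N/mm
F = k_eq·δ = 99.916·9.3 = 929.22 N

929 N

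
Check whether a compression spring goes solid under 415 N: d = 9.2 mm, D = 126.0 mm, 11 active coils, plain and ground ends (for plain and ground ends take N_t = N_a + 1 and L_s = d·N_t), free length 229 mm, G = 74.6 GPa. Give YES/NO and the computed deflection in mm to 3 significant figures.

k = Gd⁴/(8D³N_a) = (74.6×10³)(9.2⁴)/(8·126.0³·11) = 3.036 N/mm
N_t = 12; L_s = 9.2·12 = 110.4 mm; δ_solid = L₀ − L_s = 229 − 110.4 = 118.6 mm
δ = F/k = 415/3.036 = 136.69 mm
δ ≥ δ_solid → spring goes solid

YES, δ = 137 mm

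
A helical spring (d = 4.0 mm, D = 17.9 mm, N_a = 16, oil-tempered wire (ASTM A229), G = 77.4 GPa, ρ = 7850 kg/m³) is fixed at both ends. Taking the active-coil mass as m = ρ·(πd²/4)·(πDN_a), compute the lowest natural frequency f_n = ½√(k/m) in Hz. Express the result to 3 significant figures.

k = Gd⁴/(8D³N_a) = (77.4×10³)(4.0⁴)/(8·17.9³·16) = 26.991 N/mm = 26991 N/m
Wire length L = πDN_a = π·17.9·16 = 899.75 mm
m = ρ·(πd²/4)·L = 7850 × 12.566×10⁻⁶ m² × 0.89975 m = 0.088757 kg
f_n = ½√(k/m) = 0.5·√(26991/0.088757) = 0.5·√(3.041e+05) = 275.72 Hz

276 Hz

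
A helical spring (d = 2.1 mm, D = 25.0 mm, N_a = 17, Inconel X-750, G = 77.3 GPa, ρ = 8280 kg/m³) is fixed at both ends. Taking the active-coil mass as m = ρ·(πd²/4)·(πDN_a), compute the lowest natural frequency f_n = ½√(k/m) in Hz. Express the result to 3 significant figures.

68.0 Hz

k = Gd⁴/(8D³N_a) = (77.3×10³)(2.1⁴)/(8·25.0³·17) = 0.70745 N/mm = 707.45 N/m
Wire length L = πDN_a = π·25.0·17 = 1335.2 mm
m = ρ·(πd²/4)·L = 8280 × 3.4636×10⁻⁶ m² × 1.3352 m = 0.038291 kg
f_n = ½√(k/m) = 0.5·√(707.45/0.038291) = 0.5·√(18476) = 67.963 Hz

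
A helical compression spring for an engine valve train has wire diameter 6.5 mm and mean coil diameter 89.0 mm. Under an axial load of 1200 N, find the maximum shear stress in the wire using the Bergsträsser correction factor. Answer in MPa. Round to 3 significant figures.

1090 MPa

Spring index C = D/d = 89.0/6.5 = 13.6923
K_B = (4C+2)/(4C−3) = 56.769/51.769 = 1.0966
τ₀ = 8FD/(πd³) = 8·1200·89.0/(π·6.5³) = 854400/862.76 = 990.31 MPa
τ_max = K·τ₀ = 1.0966 × 990.31 = 1086 MPa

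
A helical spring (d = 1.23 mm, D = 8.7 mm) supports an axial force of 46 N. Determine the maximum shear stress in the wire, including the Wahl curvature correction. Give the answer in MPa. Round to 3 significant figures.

663 MPa

Spring index C = D/d = 8.7/1.23 = 7.0732
K_W = (4C−1)/(4C−4) + 0.615/C = 27.293/24.293 + 0.0869 = 1.2104
τ₀ = 8FD/(πd³) = 8·46·8.7/(π·1.23³) = 3201.6/5.8461 = 547.65 MPa
τ_max = K·τ₀ = 1.2104 × 547.65 = 662.9 MPa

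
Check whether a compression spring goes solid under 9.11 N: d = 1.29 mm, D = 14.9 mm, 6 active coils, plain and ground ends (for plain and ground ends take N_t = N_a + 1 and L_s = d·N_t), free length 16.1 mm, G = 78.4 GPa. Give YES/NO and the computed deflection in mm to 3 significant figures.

k = Gd⁴/(8D³N_a) = (78.4×10³)(1.29⁴)/(8·14.9³·6) = 1.3673 N/mm
N_t = 7; L_s = 1.29·7 = 9.03 mm; δ_solid = L₀ − L_s = 16.1 − 9.03 = 7.07 mm
δ = F/k = 9.11/1.3673 = 6.6626 mm
δ < δ_solid → spring does not go solid

NO, δ = 6.66 mm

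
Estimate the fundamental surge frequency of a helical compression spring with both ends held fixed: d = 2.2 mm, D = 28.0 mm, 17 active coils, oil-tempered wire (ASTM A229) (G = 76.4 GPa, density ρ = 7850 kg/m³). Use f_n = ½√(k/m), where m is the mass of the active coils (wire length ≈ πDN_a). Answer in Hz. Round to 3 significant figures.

58.0 Hz

k = Gd⁴/(8D³N_a) = (76.4×10³)(2.2⁴)/(8·28.0³·17) = 0.59948 N/mm = 599.48 N/m
Wire length L = πDN_a = π·28.0·17 = 1495.4 mm
m = ρ·(πd²/4)·L = 7850 × 3.8013×10⁻⁶ m² × 1.4954 m = 0.044623 kg
f_n = ½√(k/m) = 0.5·√(599.48/0.044623) = 0.5·√(13434) = 57.953 Hz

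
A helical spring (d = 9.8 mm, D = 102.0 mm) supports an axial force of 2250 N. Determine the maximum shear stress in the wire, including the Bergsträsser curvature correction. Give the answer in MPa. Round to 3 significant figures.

701 MPa

Spring index C = D/d = 102.0/9.8 = 10.4082
K_B = (4C+2)/(4C−3) = 43.633/38.633 = 1.1294
τ₀ = 8FD/(πd³) = 8·2250·102.0/(π·9.8³) = 1.836e+06/2956.8 = 620.93 MPa
τ_max = K·τ₀ = 1.1294 × 620.93 = 701.3 MPa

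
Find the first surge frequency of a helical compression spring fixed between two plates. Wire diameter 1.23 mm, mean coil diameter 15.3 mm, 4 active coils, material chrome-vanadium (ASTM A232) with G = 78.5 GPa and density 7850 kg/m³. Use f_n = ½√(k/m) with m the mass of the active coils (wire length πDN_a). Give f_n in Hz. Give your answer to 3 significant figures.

k = Gd⁴/(8D³N_a) = (78.5×10³)(1.23⁴)/(8·15.3³·4) = 1.5677 N/mm = 1567.7 N/m
Wire length L = πDN_a = π·15.3·4 = 192.27 mm
m = ρ·(πd²/4)·L = 7850 × 1.1882×10⁻⁶ m² × 0.19227 m = 0.0017934 kg
f_n = ½√(k/m) = 0.5·√(1567.7/0.0017934) = 0.5·√(8.7417e+05) = 467.48 Hz

467 Hz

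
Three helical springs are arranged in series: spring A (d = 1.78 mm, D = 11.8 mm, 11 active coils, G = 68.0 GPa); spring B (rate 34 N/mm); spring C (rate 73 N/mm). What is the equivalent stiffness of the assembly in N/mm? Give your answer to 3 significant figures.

k_A = Gd⁴/(8D³N_a) = (68.0×10³)(1.78⁴)/(8·11.8³·11) = 4.7213 N/mm
Series: 1/k_eq = 1/4.7213 + 1/34 + 1/73 = 0.25492; k_eq = 3.9228 N/mm

3.92 N/mm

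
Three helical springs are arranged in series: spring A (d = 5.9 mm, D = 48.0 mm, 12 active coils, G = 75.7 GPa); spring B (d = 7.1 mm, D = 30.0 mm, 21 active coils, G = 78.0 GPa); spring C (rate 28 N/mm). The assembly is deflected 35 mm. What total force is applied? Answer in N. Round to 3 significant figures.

k_A = Gd⁴/(8D³N_a) = (75.7×10³)(5.9⁴)/(8·48.0³·12) = 8.6399 N/mm
k_B = Gd⁴/(8D³N_a) = (78.0×10³)(7.1⁴)/(8·30.0³·21) = 43.697 N/mm
Series: 1/k_eq = 1/8.6399 + 1/43.697 + 1/28 = 0.17434; k_eq = 5.7359 N/mm
F = k_eq·δ = 5.7359·35 = 200.76 N

201 N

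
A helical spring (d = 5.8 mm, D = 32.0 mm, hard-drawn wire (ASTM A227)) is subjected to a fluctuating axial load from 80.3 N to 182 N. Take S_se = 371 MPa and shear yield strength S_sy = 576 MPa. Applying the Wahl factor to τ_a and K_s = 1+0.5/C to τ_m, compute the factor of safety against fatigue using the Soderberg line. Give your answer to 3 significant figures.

C = D/d = 32.0/5.8 = 5.5172; K_W = (4C−1)/(4C−4)+0.615/C = 1.2775; K_s = 1+0.5/C = 1.0906
F_a = (F_max−F_min)/2 = 50.85 N; F_m = (F_max+F_min)/2 = 131.15 N
τ_a = K_W·8F_aD/(πd³) = 1.2775 × 21.237 = 27.13 MPa
τ_m = K_s·8F_mD/(πd³) = 1.0906 × 54.774 = 59.738 MPa
Soderberg: 1/n_f = τ_a/S_se + τ_m/S_sy = 27.13/371 + 59.738/576 = 0.07313 + 0.10371 = 0.17684
n_f = 1/0.17684 = 5.655

5.65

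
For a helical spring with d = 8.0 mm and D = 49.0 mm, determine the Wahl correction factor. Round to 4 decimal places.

1.2467

C = D/d = 49.0/8.0 = 6.1250
K_W = (4C−1)/(4C−4) + 0.615/C = 23.500/20.500 + 0.1004 = 1.2467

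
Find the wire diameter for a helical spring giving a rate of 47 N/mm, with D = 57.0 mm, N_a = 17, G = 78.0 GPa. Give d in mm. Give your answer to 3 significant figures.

d = (8D³N_a·k / G)^(1/4) = (8·57.0³·17·47 / (78.0×10³))^0.25
  = (15176)^0.25 = 11.0992 mm

11.1 mm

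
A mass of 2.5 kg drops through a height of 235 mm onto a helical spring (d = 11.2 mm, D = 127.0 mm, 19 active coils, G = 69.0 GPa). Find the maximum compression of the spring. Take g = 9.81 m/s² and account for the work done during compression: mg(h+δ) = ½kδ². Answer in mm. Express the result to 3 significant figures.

65.0 mm

k = Gd⁴/(8D³N_a) = (69.0×10³)(11.2⁴)/(8·127.0³·19) = 3.4871 N/mm
W = mg = 2.5 × 9.81 = 24.525 N
½kδ² − Wδ − Wh = 0 → δ = (W + √(W² + 2kWh))/k
δ = (24.525 + √(601.48 + 40195.1))/3.4871 = (24.525 + 201.98)/3.4871 = 64.955 mm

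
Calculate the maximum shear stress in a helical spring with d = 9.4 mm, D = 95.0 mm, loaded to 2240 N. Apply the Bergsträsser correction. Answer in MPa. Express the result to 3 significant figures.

740 MPa

Spring index C = D/d = 95.0/9.4 = 10.1064
K_B = (4C+2)/(4C−3) = 42.426/37.426 = 1.1336
τ₀ = 8FD/(πd³) = 8·2240·95.0/(π·9.4³) = 1.7024e+06/2609.4 = 652.42 MPa
τ_max = K·τ₀ = 1.1336 × 652.42 = 739.58 MPa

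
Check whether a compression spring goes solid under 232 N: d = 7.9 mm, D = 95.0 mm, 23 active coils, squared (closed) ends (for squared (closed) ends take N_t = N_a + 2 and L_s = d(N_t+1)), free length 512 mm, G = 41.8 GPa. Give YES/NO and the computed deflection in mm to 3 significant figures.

NO, δ = 225 mm

k = Gd⁴/(8D³N_a) = (41.8×10³)(7.9⁴)/(8·95.0³·23) = 1.032 N/mm
N_t = 25; L_s = 7.9·26 = 205.4 mm; δ_solid = L₀ − L_s = 512 − 205.4 = 306.6 mm
δ = F/k = 232/1.032 = 224.8 mm
δ < δ_solid → spring does not go solid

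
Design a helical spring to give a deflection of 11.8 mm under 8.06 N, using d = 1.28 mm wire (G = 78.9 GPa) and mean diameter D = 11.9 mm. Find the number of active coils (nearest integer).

23

Required rate k = F/δ = 8.06/11.8 = 0.68305 N/mm
N_a = Gd⁴/(8D³k) = (78.9×10³ × 1.28⁴)/(8 × 11.9³ × 0.68305)
    = 211796 / 9208.39 = 23 → 23 coils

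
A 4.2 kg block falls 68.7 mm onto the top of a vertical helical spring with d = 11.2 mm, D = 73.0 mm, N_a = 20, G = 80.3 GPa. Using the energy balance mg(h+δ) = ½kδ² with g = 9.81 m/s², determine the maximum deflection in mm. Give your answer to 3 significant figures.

18.9 mm

k = Gd⁴/(8D³N_a) = (80.3×10³)(11.2⁴)/(8·73.0³·20) = 20.3 N/mm
W = mg = 4.2 × 9.81 = 41.202 N
½kδ² − Wδ − Wh = 0 → δ = (W + √(W² + 2kWh))/k
δ = (41.202 + √(1697.6 + 114922))/20.3 = (41.202 + 341.5)/20.3 = 18.852 mm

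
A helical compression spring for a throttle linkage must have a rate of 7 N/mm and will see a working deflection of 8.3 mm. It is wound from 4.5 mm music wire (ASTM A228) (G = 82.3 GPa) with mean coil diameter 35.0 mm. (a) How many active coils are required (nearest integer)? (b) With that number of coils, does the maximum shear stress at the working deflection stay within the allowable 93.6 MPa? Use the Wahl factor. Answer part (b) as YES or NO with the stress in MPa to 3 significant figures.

(a) 14 coils; (b) YES, τ_max = 67.9 MPa

N_a = Gd⁴/(8D³k) = (82.3×10³)(4.5⁴)/(8·35.0³·7) = 14.06 → N_a = 14
Actual rate k = Gd⁴/(8D³·14) = 7.0279 N/mm
Working load F = kδ = 7.0279·8.3 = 58.332 N
C = 35.0/4.5 = 7.7778; K_W = (4C−1)/(4C−4)+0.615/C = 1.1897
τ_max = K_W·8FD/(πd³) = 1.1897·57.053 = 67.877 MPa
τ_max ≤ 93.6 MPa → acceptable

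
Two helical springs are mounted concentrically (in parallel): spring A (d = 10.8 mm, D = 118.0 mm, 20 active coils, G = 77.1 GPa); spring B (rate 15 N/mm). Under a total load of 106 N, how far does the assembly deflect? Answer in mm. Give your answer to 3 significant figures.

k_A = Gd⁴/(8D³N_a) = (77.1×10³)(10.8⁴)/(8·118.0³·20) = 3.9901 N/mm
Parallel: k_eq = 3.9901 + 15 = 18.99 N/mm
δ = F/k_eq = 106/18.99 = 5.5819 mm

5.58 mm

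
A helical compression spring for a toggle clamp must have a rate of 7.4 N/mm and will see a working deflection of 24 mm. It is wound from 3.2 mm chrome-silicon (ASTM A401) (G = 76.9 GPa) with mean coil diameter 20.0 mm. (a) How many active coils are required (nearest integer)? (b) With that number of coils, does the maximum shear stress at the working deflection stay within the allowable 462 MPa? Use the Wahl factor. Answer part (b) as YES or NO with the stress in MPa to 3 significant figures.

N_a = Gd⁴/(8D³k) = (76.9×10³)(3.2⁴)/(8·20.0³·7.4) = 17.03 → N_a = 17
Actual rate k = Gd⁴/(8D³·17) = 7.4114 N/mm
Working load F = kδ = 7.4114·24 = 177.87 N
C = 20.0/3.2 = 6.2500; K_W = (4C−1)/(4C−4)+0.615/C = 1.2413
τ_max = K_W·8FD/(πd³) = 1.2413·276.46 = 343.16 MPa
τ_max ≤ 462 MPa → acceptable

(a) 17 coils; (b) YES, τ_max = 343 MPa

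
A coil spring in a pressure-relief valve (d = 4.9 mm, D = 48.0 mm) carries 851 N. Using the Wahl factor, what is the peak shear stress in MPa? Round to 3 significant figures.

1020 MPa

Spring index C = D/d = 48.0/4.9 = 9.7959
K_W = (4C−1)/(4C−4) + 0.615/C = 38.184/35.184 + 0.0628 = 1.1480
τ₀ = 8FD/(πd³) = 8·851·48.0/(π·4.9³) = 326784/369.61 = 884.14 MPa
τ_max = K·τ₀ = 1.1480 × 884.14 = 1015 MPa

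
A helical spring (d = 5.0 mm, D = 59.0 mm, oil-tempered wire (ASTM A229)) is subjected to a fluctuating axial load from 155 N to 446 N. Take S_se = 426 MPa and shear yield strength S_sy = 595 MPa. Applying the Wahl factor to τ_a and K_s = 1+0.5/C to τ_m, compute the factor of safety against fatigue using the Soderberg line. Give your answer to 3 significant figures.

0.915

C = D/d = 59.0/5.0 = 11.8000; K_W = (4C−1)/(4C−4)+0.615/C = 1.1216; K_s = 1+0.5/C = 1.0424
F_a = (F_max−F_min)/2 = 145.5 N; F_m = (F_max+F_min)/2 = 300.5 N
τ_a = K_W·8F_aD/(πd³) = 1.1216 × 174.88 = 196.14 MPa
τ_m = K_s·8F_mD/(πd³) = 1.0424 × 361.18 = 376.49 MPa
Soderberg: 1/n_f = τ_a/S_se + τ_m/S_sy = 196.14/426 + 376.49/595 = 0.46043 + 0.63275 = 1.0932
n_f = 1/1.0932 = 0.9148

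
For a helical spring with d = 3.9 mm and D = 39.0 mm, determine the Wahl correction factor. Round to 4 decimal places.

1.1448

C = D/d = 39.0/3.9 = 10.0000
K_W = (4C−1)/(4C−4) + 0.615/C = 39.000/36.000 + 0.0615 = 1.1448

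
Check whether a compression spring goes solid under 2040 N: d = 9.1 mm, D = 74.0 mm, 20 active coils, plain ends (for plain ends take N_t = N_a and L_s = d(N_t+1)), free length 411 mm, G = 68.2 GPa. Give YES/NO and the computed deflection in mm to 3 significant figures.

YES, δ = 283 mm

k = Gd⁴/(8D³N_a) = (68.2×10³)(9.1⁴)/(8·74.0³·20) = 7.2133 N/mm
N_t = 20; L_s = 9.1·21 = 191.1 mm; δ_solid = L₀ − L_s = 411 − 191.1 = 219.9 mm
δ = F/k = 2040/7.2133 = 282.81 mm
δ ≥ δ_solid → spring goes solid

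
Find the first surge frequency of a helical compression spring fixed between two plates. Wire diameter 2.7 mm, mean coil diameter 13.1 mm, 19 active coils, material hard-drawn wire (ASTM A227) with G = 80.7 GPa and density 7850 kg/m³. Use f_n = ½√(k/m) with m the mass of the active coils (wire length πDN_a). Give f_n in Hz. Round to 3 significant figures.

299 Hz

k = Gd⁴/(8D³N_a) = (80.7×10³)(2.7⁴)/(8·13.1³·19) = 12.551 N/mm = 12551 N/m
Wire length L = πDN_a = π·13.1·19 = 781.94 mm
m = ρ·(πd²/4)·L = 7850 × 5.7256×10⁻⁶ m² × 0.78194 m = 0.035145 kg
f_n = ½√(k/m) = 0.5·√(12551/0.035145) = 0.5·√(3.5712e+05) = 298.8 Hz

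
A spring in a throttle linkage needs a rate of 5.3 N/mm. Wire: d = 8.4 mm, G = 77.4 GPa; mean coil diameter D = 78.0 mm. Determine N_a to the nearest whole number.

19

N_a = Gd⁴/(8D³k) = (77.4×10³ × 8.4⁴)/(8 × 78.0³ × 5.3)
    = 3.85352e+08 / 2.0121e+07 = 19.15 → 19 coils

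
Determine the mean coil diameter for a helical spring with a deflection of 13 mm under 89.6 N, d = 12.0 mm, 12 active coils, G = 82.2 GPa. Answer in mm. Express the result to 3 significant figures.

Required rate k = F/δ = 89.6/13 = 6.8923 N/mm
D = (Gd⁴/(8N_a·k))^(1/3) = (82.2×10³·12.0⁴/(8·12·6.8923))^(1/3)
  = (2.57609e+06)^(1/3) = 137.0841 mm

137 mm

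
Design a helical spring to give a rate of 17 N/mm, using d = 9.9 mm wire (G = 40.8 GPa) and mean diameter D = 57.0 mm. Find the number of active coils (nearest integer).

16

N_a = Gd⁴/(8D³k) = (40.8×10³ × 9.9⁴)/(8 × 57.0³ × 17)
    = 3.91923e+08 / 2.51862e+07 = 15.56 → 16 coils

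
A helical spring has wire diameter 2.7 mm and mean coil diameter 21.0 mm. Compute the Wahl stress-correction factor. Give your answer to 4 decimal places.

C = D/d = 21.0/2.7 = 7.7778
K_W = (4C−1)/(4C−4) + 0.615/C = 30.111/27.111 + 0.0791 = 1.1897

1.1897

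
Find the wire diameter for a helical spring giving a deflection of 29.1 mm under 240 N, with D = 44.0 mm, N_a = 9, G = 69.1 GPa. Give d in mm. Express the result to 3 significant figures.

5.20 mm

Required rate k = F/δ = 240/29.1 = 8.2474 N/mm
d = (8D³N_a·k / G)^(1/4) = (8·44.0³·9·8.2474 / (69.1×10³))^0.25
  = (732.03)^0.25 = 5.2015 mm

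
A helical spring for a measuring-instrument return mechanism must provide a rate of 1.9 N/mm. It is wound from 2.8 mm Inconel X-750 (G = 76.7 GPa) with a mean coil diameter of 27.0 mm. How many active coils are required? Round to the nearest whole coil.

16

N_a = Gd⁴/(8D³k) = (76.7×10³ × 2.8⁴)/(8 × 27.0³ × 1.9)
    = 4.71441e+06 / 299182 = 15.76 → 16 coils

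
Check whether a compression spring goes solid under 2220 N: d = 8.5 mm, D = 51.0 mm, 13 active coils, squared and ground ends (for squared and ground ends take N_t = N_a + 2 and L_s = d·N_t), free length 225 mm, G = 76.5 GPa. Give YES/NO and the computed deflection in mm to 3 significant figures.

k = Gd⁴/(8D³N_a) = (76.5×10³)(8.5⁴)/(8·51.0³·13) = 28.946 N/mm
N_t = 15; L_s = 8.5·15 = 127.5 mm; δ_solid = L₀ − L_s = 225 − 127.5 = 97.5 mm
δ = F/k = 2220/28.946 = 76.694 mm
δ < δ_solid → spring does not go solid

NO, δ = 76.7 mm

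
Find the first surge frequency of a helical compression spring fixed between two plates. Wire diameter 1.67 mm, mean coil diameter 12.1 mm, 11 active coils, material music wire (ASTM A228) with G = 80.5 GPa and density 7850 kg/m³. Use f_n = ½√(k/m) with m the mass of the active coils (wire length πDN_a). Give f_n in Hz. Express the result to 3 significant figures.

374 Hz

k = Gd⁴/(8D³N_a) = (80.5×10³)(1.67⁴)/(8·12.1³·11) = 4.0163 N/mm = 4016.3 N/m
Wire length L = πDN_a = π·12.1·11 = 418.15 mm
m = ρ·(πd²/4)·L = 7850 × 2.1904×10⁻⁶ m² × 0.41815 m = 0.0071899 kg
f_n = ½√(k/m) = 0.5·√(4016.3/0.0071899) = 0.5·√(5.586e+05) = 373.7 Hz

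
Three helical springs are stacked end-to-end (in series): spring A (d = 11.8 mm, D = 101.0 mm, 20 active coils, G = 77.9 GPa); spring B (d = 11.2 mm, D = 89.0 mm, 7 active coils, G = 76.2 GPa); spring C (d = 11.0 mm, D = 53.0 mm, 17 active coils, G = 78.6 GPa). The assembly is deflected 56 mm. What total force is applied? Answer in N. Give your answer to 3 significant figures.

351 N

k_A = Gd⁴/(8D³N_a) = (77.9×10³)(11.8⁴)/(8·101.0³·20) = 9.1618 N/mm
k_B = Gd⁴/(8D³N_a) = (76.2×10³)(11.2⁴)/(8·89.0³·7) = 30.372 N/mm
k_C = Gd⁴/(8D³N_a) = (78.6×10³)(11.0⁴)/(8·53.0³·17) = 56.836 N/mm
Series: 1/k_eq = 1/9.1618 + 1/30.372 + 1/56.836 = 0.15967; k_eq = 6.263 N/mm
F = k_eq·δ = 6.263·56 = 350.73 N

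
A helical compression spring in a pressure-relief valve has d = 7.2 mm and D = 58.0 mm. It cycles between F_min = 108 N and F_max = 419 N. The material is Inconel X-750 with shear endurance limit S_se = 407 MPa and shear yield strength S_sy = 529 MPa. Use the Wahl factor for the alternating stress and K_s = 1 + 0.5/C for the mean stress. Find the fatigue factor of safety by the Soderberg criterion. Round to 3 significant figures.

2.58

C = D/d = 58.0/7.2 = 8.0556; K_W = (4C−1)/(4C−4)+0.615/C = 1.1826; K_s = 1+0.5/C = 1.0621
F_a = (F_max−F_min)/2 = 155.5 N; F_m = (F_max+F_min)/2 = 263.5 N
τ_a = K_W·8F_aD/(πd³) = 1.1826 × 61.532 = 72.77 MPa
τ_m = K_s·8F_mD/(πd³) = 1.0621 × 104.27 = 110.74 MPa
Soderberg: 1/n_f = τ_a/S_se + τ_m/S_sy = 72.77/407 + 110.74/529 = 0.17880 + 0.20934 = 0.38814
n_f = 1/0.38814 = 2.576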